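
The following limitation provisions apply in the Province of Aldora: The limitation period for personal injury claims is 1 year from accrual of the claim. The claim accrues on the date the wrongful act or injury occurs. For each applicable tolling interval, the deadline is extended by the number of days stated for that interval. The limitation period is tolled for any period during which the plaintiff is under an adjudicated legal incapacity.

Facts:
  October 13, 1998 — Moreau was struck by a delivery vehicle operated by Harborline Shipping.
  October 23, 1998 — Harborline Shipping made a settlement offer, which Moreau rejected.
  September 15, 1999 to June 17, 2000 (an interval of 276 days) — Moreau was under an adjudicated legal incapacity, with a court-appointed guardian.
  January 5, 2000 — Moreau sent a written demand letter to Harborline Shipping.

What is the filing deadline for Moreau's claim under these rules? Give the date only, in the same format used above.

The claim accrued on October 13, 1998, when the wrongful act occurred.
1 year from October 13, 1998 is October 13, 1999.
The period was tolled for 276 days by the plaintiff's legal incapacity (September 15, 1999 to June 17, 2000), pushing the deadline to July 15, 2000.
The other events in the timeline have no effect on the limitation period under the stated rules.

July 15, 2000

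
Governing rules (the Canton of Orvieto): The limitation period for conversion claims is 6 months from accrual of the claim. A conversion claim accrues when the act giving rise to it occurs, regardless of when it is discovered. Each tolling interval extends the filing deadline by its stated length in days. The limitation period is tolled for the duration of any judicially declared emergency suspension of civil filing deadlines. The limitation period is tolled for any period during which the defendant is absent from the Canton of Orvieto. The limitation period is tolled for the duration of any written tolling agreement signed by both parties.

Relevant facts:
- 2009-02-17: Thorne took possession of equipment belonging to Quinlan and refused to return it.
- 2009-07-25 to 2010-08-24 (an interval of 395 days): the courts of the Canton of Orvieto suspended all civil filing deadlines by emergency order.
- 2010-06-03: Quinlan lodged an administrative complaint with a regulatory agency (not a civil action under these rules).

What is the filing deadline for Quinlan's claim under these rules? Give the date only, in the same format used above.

2010-09-16

The limitation period began to run on 2009-02-17.
Adding the 6 months base period to 2009-02-17 gives a deadline of 2009-08-17, before any tolling.
The period was tolled for 395 days by the emergency suspension of filing deadlines (2009-07-25 to 2010-08-24), pushing the deadline to 2010-09-16.
The other events in the timeline have no effect on the limitation period under the stated rules.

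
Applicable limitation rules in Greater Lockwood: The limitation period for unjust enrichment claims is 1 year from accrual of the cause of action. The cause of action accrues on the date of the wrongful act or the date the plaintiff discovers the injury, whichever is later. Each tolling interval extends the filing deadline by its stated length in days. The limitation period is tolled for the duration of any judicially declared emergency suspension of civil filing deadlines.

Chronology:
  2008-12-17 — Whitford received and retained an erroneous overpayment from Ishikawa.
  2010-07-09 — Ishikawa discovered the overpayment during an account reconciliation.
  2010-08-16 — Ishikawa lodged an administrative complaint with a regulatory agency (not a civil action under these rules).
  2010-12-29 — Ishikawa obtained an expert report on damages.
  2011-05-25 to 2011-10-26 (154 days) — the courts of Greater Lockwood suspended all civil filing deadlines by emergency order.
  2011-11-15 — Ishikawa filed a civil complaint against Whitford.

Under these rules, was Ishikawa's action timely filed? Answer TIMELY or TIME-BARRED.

TIMELY

The claim accrued on 2010-07-09 — the later of the 2008-12-17 act and the 2010-07-09 discovery.
The untolled deadline — 1 year after 2010-07-09 — is 2011-07-09.
The period was tolled for 154 days by the emergency suspension of filing deadlines (2011-05-25 to 2011-10-26), pushing the deadline to 2011-12-10.
The other events in the timeline have no effect on the limitation period under the stated rules.
Filing on 2011-11-15 beat the 2011-12-10 deadline — the action is timely.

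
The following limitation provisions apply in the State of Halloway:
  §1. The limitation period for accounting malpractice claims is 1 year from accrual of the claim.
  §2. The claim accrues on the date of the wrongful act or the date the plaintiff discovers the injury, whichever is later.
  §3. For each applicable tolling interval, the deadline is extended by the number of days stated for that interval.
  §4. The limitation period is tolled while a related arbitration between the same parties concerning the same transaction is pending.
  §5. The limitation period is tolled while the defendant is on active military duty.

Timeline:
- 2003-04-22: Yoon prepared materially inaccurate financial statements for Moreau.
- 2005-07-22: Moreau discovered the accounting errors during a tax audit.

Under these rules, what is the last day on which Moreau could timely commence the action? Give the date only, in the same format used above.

2006-07-22

Taking the later of the act (2003-04-22) and discovery (2005-07-22), the claim accrued on 2005-07-22.
1 year from 2005-07-22 is 2006-07-22.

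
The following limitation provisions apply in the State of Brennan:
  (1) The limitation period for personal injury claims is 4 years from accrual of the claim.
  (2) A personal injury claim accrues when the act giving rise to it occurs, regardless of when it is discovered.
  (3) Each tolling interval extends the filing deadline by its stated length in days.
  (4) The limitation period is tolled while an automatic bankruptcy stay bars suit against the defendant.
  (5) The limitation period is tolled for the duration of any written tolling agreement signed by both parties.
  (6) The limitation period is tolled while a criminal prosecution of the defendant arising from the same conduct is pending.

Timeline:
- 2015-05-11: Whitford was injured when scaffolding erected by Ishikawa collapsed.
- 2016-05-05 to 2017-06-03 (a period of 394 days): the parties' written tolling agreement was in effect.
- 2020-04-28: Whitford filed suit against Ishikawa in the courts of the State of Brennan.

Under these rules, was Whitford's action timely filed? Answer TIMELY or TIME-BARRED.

The claim accrued on 2015-05-11, the date of the act.
4 years from 2015-05-11 is 2019-05-11.
The period was tolled for 394 days by the written tolling agreement (2016-05-05 to 2017-06-03), pushing the deadline to 2020-06-08.
Whitford filed on 2020-04-28, before the 2020-06-08 deadline, so the action is timely.

TIMELY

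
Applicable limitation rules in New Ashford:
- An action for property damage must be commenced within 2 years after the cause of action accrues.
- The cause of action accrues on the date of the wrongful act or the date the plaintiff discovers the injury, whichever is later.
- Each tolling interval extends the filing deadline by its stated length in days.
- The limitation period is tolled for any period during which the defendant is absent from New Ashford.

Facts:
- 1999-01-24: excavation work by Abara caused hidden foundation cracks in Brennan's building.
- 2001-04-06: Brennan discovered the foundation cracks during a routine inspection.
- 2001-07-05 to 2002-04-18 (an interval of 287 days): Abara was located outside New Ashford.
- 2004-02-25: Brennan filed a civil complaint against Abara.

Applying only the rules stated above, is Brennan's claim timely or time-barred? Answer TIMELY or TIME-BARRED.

Because discovery on 2001-04-06 post-dates the 1999-01-24 act, accrual under the later-of rule falls on 2001-04-06.
The untolled deadline — 2 years after 2001-04-06 — is 2003-04-06.
The period was tolled for 287 days by the defendant's absence from the jurisdiction (2001-07-05 to 2002-04-18), pushing the deadline to 2004-01-18.
Filing on 2004-02-25 missed the 2004-01-18 deadline — the action is time-barred.

TIME-BARRED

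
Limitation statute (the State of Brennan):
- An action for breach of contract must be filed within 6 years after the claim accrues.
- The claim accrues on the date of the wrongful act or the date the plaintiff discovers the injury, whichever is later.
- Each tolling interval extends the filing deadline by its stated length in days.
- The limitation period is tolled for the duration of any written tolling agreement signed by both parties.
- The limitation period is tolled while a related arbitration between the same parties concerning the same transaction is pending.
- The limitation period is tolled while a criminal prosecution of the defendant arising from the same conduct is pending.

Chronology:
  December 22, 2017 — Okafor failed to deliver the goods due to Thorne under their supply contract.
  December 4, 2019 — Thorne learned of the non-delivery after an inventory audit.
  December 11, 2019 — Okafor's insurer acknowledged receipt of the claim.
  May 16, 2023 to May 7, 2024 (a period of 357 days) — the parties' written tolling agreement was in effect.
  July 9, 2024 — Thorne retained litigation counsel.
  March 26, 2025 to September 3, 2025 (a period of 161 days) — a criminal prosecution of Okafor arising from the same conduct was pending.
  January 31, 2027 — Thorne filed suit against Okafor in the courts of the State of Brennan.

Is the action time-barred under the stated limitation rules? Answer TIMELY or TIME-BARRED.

The claim accrued on December 4, 2019 — the later of the December 22, 2017 act and the December 4, 2019 discovery.
The untolled deadline — 6 years after December 4, 2019 — is December 4, 2025.
Because the written tolling agreement ran from May 16, 2023 to May 7, 2024, the deadline is extended by 357 days to November 26, 2026.
The pending criminal prosecution from March 26, 2025 to September 3, 2025 tolled the period for 161 days, extending the deadline to May 6, 2027.
Nothing else in the chronology tolls or restarts the period.
Filing on January 31, 2027 beat the May 6, 2027 deadline — the action is timely.

TIMELY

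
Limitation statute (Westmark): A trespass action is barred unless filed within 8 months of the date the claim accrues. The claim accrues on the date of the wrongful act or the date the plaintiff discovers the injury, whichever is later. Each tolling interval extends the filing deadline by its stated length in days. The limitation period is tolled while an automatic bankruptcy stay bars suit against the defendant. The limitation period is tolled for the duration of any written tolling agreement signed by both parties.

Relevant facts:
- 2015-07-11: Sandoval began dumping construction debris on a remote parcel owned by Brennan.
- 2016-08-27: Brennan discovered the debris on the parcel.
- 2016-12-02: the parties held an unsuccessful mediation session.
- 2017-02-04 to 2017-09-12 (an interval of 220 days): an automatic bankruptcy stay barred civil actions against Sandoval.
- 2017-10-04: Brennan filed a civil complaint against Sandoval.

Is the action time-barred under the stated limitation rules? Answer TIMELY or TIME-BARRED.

TIMELY

Taking the later of the act (2015-07-11) and discovery (2016-08-27), the claim accrued on 2016-08-27.
Adding the 8 months base period to 2016-08-27 gives a deadline of 2017-04-27, before any tolling.
The automatic bankruptcy stay from 2017-02-04 to 2017-09-12 tolled the period for 220 days, extending the deadline to 2017-12-03.
Nothing else in the chronology tolls or restarts the period.
Filing on 2017-10-04 beat the 2017-12-03 deadline — the action is timely.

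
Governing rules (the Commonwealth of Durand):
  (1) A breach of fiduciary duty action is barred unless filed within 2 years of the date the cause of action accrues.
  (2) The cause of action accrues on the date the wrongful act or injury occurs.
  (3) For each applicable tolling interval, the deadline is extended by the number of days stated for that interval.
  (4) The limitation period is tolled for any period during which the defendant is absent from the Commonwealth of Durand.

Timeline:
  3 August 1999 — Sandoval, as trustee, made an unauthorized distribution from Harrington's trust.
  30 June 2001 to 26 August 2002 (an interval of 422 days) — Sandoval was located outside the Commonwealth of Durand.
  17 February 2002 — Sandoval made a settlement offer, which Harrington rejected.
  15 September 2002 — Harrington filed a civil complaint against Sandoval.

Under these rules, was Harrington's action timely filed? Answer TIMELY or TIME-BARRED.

TIMELY

The claim accrued on 3 August 1999, when the wrongful act occurred.
Adding the 2 years base period to 3 August 1999 gives a deadline of 3 August 2001, before any tolling.
The period was tolled for 422 days by the defendant's absence from the jurisdiction (30 June 2001 to 26 August 2002), pushing the deadline to 29 September 2002.
The other events in the timeline have no effect on the limitation period under the stated rules.
The 15 September 2002 filing precedes the 29 September 2002 deadline; the claim is timely.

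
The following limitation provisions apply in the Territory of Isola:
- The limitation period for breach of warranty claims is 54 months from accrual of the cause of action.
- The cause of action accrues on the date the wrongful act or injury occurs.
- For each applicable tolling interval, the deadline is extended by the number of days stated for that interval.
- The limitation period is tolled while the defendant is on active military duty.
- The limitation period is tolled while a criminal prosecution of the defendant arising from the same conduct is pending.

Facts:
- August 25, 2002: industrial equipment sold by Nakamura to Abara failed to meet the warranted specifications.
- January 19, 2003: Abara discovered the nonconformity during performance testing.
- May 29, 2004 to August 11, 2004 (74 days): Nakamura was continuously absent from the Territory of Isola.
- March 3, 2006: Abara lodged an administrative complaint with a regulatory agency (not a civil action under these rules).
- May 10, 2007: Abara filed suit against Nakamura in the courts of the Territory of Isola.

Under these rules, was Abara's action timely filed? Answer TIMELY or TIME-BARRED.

TIME-BARRED

Because the rule ties accrual to occurrence, the claim accrued on August 25, 2002, not on the January 19, 2003 discovery date.
54 months from August 25, 2002 is February 25, 2007.
No stated provision tolls the period for the defendant's absence, so the interval from May 29, 2004 to August 11, 2004 has no effect on the deadline.
Nothing else in the chronology tolls or restarts the period.
The May 10, 2007 filing falls after the February 25, 2007 deadline; the claim is time-barred.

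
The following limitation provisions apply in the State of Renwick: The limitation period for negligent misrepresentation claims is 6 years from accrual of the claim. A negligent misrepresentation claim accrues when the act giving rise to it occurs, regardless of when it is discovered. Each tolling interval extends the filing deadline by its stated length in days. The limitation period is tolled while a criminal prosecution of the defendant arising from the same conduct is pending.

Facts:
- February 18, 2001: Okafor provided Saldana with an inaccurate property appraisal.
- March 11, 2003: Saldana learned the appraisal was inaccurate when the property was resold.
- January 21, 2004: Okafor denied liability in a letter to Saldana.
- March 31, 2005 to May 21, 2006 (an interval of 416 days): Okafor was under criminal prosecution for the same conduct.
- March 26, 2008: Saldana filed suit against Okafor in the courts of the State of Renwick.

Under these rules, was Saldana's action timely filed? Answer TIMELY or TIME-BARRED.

TIMELY

Because the rule ties accrual to occurrence, the claim accrued on February 18, 2001, not on the March 11, 2003 discovery date.
The untolled deadline — 6 years after February 18, 2001 — is February 18, 2007.
Because the pending criminal prosecution ran from March 31, 2005 to May 21, 2006, the deadline is extended by 416 days to April 9, 2008.
None of the other events listed affects the running of the period under the stated rules.
Saldana filed on March 26, 2008, before the April 9, 2008 deadline, so the action is timely.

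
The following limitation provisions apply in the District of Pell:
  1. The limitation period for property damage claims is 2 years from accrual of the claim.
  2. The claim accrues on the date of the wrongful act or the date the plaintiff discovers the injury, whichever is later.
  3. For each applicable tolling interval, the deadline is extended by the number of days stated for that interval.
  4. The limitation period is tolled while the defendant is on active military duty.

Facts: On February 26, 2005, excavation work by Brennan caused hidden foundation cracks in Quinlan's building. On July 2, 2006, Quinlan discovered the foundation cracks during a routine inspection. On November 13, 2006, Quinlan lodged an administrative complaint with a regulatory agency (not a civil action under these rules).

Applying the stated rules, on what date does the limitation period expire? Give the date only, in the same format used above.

Because discovery on July 2, 2006 post-dates the February 26, 2005 act, accrual under the later-of rule falls on July 2, 2006.
The untolled deadline — 2 years after July 2, 2006 — is July 2, 2008.
Nothing else in the chronology tolls or restarts the period.

July 2, 2008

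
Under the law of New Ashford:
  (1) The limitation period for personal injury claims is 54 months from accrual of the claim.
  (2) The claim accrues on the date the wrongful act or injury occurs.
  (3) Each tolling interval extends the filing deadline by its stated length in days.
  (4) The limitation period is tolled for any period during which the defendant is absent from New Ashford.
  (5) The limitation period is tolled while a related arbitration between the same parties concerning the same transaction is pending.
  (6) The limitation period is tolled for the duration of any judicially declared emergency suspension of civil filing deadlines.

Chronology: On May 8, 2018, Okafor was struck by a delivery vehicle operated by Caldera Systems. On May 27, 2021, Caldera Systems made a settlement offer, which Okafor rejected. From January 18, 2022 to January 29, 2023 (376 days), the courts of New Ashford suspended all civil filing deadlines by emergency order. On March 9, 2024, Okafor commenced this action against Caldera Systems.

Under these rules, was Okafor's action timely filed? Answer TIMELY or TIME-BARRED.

The claim accrued on May 8, 2018, when the wrongful act occurred.
The untolled deadline — 54 months after May 8, 2018 — is November 8, 2022.
Because the emergency suspension of filing deadlines ran from January 18, 2022 to January 29, 2023, the deadline is extended by 376 days to November 19, 2023.
None of the other events listed affects the running of the period under the stated rules.
Okafor filed on March 9, 2024, after the November 19, 2023 deadline, so the action is time-barred.

TIME-BARRED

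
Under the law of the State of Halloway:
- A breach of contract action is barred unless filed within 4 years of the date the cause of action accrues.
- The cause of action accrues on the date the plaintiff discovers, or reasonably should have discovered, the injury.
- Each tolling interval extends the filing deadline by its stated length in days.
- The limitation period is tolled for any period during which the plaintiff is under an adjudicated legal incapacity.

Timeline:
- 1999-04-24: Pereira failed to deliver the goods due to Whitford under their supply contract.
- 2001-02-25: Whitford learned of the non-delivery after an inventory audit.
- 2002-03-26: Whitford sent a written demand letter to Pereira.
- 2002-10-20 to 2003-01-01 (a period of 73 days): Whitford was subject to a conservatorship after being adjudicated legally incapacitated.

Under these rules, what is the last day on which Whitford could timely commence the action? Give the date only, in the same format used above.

2005-05-09

The claim did not accrue until Whitford discovered the injury on 2001-02-25; the 1999-04-24 act date does not start the clock under the stated rule.
Adding the 4 years base period to 2001-02-25 gives a deadline of 2005-02-25, before any tolling.
The plaintiff's legal incapacity from 2002-10-20 to 2003-01-01 tolled the period for 73 days, extending the deadline to 2005-05-09.
The other events in the timeline have no effect on the limitation period under the stated rules.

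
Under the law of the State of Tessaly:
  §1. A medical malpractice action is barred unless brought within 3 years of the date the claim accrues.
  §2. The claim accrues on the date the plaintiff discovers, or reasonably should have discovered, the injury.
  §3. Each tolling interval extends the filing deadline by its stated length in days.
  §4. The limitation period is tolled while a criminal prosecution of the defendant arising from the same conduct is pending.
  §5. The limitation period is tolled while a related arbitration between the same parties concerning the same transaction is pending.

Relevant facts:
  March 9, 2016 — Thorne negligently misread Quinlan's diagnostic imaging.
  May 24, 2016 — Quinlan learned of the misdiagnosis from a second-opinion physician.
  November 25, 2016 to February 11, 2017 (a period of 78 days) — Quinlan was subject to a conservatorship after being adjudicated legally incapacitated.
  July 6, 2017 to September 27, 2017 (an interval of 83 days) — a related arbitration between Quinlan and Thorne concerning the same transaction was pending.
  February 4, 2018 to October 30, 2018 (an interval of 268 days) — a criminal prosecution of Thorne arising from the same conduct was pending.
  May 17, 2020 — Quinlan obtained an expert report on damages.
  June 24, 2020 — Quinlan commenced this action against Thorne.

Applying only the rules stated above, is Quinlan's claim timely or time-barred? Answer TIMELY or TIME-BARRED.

Accrual is tied to discovery, so the period began on May 24, 2016 rather than on March 9, 2016 when the act occurred.
3 years from May 24, 2016 is May 24, 2019.
The period was tolled for 83 days by the pending related arbitration (July 6, 2017 to September 27, 2017), pushing the deadline to August 15, 2019.
Because the pending criminal prosecution ran from February 4, 2018 to October 30, 2018, the deadline is extended by 268 days to May 9, 2020.
The plaintiff's legal incapacity from November 25, 2016 to February 11, 2017 does not toll the period, because no stated rule makes the plaintiff's incapacity a tolling event.
The other events in the timeline have no effect on the limitation period under the stated rules.
The June 24, 2020 filing falls after the May 9, 2020 deadline; the claim is time-barred.

TIME-BARRED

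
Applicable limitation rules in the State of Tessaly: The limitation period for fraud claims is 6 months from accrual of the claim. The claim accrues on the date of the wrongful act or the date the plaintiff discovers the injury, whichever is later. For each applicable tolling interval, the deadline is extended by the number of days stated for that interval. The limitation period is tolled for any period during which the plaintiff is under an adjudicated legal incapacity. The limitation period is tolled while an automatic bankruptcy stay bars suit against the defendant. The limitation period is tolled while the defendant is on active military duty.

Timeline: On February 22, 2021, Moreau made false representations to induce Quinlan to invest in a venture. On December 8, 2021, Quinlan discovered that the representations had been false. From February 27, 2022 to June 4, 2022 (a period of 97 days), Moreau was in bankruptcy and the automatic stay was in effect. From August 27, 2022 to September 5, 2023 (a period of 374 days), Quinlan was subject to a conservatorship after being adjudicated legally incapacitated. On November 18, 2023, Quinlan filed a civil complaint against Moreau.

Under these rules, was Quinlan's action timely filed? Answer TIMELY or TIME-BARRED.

TIME-BARRED

Because discovery on December 8, 2021 post-dates the February 22, 2021 act, accrual under the later-of rule falls on December 8, 2021.
The untolled deadline — 6 months after December 8, 2021 — is June 8, 2022.
The automatic bankruptcy stay from February 27, 2022 to June 4, 2022 tolled the period for 97 days, extending the deadline to September 13, 2022.
The period was tolled for 374 days by the plaintiff's legal incapacity (August 27, 2022 to September 5, 2023), pushing the deadline to September 22, 2023.
Filing on November 18, 2023 missed the September 22, 2023 deadline — the action is time-barred.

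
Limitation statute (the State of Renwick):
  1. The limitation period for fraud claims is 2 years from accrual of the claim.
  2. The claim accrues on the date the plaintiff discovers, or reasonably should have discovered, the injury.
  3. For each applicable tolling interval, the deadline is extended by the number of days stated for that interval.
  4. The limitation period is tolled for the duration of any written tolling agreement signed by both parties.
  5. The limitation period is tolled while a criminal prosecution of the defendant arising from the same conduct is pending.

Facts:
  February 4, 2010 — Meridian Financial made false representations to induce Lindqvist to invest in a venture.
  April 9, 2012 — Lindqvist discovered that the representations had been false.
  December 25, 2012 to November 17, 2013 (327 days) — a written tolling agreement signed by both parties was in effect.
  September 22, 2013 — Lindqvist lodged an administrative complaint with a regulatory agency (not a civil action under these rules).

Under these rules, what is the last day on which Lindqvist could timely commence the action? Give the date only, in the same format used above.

March 2, 2015

Under the discovery rule, the claim accrued on April 9, 2012, when Lindqvist discovered the injury — not on the February 4, 2010 date of the underlying act.
The untolled deadline — 2 years after April 9, 2012 — is April 9, 2014.
The written tolling agreement from December 25, 2012 to November 17, 2013 tolled the period for 327 days, extending the deadline to March 2, 2015.
The other events in the timeline have no effect on the limitation period under the stated rules.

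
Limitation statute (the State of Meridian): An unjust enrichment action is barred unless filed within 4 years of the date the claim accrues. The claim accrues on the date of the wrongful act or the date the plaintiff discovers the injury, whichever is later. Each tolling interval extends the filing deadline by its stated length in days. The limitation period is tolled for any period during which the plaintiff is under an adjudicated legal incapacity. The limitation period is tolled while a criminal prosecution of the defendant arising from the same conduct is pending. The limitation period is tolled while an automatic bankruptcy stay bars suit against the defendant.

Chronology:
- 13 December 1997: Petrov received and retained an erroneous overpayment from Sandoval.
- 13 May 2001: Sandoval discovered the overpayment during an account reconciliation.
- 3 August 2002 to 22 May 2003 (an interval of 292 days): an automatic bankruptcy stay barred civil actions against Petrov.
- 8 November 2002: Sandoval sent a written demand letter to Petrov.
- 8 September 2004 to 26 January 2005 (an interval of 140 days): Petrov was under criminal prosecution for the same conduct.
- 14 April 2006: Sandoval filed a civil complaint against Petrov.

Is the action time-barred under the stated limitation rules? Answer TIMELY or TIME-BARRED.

TIMELY

The claim accrued on 13 May 2001 — the later of the 13 December 1997 act and the 13 May 2001 discovery.
4 years from 13 May 2001 is 13 May 2005.
The period was tolled for 292 days by the automatic bankruptcy stay (3 August 2002 to 22 May 2003), pushing the deadline to 1 March 2006.
The period was tolled for 140 days by the pending criminal prosecution (8 September 2004 to 26 January 2005), pushing the deadline to 19 July 2006.
The other events in the timeline have no effect on the limitation period under the stated rules.
The 14 April 2006 filing precedes the 19 July 2006 deadline; the claim is timely.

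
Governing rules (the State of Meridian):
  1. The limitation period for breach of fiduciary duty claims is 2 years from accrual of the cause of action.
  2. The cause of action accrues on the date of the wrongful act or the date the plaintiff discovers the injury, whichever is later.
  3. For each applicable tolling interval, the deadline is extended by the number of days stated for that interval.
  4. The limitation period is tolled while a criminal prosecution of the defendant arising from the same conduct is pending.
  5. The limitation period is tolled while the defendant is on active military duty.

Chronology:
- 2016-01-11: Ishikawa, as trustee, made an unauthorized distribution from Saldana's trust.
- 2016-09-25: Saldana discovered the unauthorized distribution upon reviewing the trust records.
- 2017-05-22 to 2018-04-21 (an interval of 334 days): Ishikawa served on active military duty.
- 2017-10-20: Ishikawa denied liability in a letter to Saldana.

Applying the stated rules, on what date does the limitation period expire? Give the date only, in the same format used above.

2019-08-25

Taking the later of the act (2016-01-11) and discovery (2016-09-25), the claim accrued on 2016-09-25.
The untolled deadline — 2 years after 2016-09-25 — is 2018-09-25.
Because the defendant's active military service ran from 2017-05-22 to 2018-04-21, the deadline is extended by 334 days to 2019-08-25.
Nothing else in the chronology tolls or restarts the period.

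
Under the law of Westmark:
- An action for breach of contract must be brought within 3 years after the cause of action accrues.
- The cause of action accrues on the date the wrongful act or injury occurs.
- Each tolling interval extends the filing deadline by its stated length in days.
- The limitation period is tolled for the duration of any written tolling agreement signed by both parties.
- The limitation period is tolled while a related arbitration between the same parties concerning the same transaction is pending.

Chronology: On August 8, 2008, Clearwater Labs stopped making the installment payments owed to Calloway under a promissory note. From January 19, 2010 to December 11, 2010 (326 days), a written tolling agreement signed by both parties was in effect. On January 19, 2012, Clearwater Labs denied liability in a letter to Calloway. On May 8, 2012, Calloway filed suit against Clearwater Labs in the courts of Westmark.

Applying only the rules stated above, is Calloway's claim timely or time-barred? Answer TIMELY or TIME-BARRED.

The cause of action accrued on August 8, 2008, the date of the act.
Adding the 3 years base period to August 8, 2008 gives a deadline of August 8, 2011, before any tolling.
Because the written tolling agreement ran from January 19, 2010 to December 11, 2010, the deadline is extended by 326 days to June 29, 2012.
None of the other events listed affects the running of the period under the stated rules.
Calloway filed on May 8, 2012, before the June 29, 2012 deadline, so the action is timely.

TIMELY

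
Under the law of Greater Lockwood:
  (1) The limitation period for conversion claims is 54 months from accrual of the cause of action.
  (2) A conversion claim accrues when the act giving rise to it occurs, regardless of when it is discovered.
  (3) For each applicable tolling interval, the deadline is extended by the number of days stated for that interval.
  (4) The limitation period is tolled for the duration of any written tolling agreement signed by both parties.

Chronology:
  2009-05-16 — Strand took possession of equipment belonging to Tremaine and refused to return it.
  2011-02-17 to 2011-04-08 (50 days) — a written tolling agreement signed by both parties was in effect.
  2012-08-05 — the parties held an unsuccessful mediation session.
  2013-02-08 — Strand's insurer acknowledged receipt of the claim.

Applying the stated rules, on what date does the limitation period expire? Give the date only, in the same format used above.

The cause of action accrued on 2009-05-16, the date of the act.
Adding the 54 months base period to 2009-05-16 gives a deadline of 2013-11-16, before any tolling.
Because the written tolling agreement ran from 2011-02-17 to 2011-04-08, the deadline is extended by 50 days to 2014-01-05.
Nothing else in the chronology tolls or restarts the period.

2014-01-05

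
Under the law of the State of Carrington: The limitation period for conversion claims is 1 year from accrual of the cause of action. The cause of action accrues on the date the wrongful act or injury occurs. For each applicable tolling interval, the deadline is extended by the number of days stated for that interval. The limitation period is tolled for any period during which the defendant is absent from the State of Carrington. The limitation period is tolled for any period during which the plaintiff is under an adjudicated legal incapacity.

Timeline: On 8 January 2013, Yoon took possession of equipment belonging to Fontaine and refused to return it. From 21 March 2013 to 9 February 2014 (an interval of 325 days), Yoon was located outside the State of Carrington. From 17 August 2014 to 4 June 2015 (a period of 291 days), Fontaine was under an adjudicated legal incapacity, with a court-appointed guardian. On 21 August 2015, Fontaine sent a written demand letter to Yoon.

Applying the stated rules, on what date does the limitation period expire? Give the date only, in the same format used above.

The claim accrued on 8 January 2013, when the wrongful act occurred.
1 year from 8 January 2013 is 8 January 2014.
Because the defendant's absence from the jurisdiction ran from 21 March 2013 to 9 February 2014, the deadline is extended by 325 days to 29 November 2014.
The plaintiff's legal incapacity from 17 August 2014 to 4 June 2015 tolled the period for 291 days, extending the deadline to 16 September 2015.
Nothing else in the chronology tolls or restarts the period.

16 September 2015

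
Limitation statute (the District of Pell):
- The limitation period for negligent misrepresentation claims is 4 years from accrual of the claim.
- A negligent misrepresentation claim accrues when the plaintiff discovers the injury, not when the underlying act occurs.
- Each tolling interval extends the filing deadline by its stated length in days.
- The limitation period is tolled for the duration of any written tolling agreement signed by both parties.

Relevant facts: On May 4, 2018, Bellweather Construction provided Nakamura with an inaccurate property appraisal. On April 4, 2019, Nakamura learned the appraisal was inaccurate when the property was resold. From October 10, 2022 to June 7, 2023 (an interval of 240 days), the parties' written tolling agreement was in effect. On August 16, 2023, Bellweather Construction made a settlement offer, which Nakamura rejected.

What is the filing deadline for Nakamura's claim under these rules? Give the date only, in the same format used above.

The claim did not accrue until Nakamura discovered the injury on April 4, 2019; the May 4, 2018 act date does not start the clock under the stated rule.
4 years from April 4, 2019 is April 4, 2023.
The written tolling agreement from October 10, 2022 to June 7, 2023 tolled the period for 240 days, extending the deadline to November 30, 2023.
The other events in the timeline have no effect on the limitation period under the stated rules.

November 30, 2023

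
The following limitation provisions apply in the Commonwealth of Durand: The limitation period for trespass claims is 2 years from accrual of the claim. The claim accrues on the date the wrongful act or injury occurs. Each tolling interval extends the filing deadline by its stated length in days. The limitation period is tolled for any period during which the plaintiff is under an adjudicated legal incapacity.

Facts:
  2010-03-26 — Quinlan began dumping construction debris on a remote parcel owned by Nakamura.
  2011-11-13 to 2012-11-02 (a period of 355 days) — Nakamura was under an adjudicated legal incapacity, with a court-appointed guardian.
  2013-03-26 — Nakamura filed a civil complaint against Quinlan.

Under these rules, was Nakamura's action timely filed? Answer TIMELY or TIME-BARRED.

TIME-BARRED

The claim accrued on 2010-03-26, the date of the act.
The untolled deadline — 2 years after 2010-03-26 — is 2012-03-26.
Because the plaintiff's legal incapacity ran from 2011-11-13 to 2012-11-02, the deadline is extended by 355 days to 2013-03-16.
Filing on 2013-03-26 missed the 2013-03-16 deadline — the action is time-barred.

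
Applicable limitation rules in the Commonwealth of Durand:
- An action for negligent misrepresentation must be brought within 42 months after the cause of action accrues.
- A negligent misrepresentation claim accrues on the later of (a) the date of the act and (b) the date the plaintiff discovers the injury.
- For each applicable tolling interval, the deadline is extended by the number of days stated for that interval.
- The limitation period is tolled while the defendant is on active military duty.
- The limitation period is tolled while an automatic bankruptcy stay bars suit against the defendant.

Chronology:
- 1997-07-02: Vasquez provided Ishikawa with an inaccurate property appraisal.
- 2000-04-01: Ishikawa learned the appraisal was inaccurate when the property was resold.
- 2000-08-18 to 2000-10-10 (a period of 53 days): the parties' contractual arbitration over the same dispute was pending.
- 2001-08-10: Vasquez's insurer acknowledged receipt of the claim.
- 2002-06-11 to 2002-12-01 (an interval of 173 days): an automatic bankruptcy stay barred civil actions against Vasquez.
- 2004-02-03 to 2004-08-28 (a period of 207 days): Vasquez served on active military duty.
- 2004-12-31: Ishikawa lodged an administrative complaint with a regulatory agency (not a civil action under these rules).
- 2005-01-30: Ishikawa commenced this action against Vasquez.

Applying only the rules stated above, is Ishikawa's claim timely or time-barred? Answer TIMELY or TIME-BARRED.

TIME-BARRED

The claim accrued on 2000-04-01 — the later of the 1997-07-02 act and the 2000-04-01 discovery.
The untolled deadline — 42 months after 2000-04-01 — is 2003-10-01.
The automatic bankruptcy stay from 2002-06-11 to 2002-12-01 tolled the period for 173 days, extending the deadline to 2004-03-22.
The period was tolled for 207 days by the defendant's active military service (2004-02-03 to 2004-08-28), pushing the deadline to 2004-10-15.
The pending related arbitration from 2000-08-18 to 2000-10-10 does not toll the period, because no stated rule makes a pending arbitration a tolling event.
The other events in the timeline have no effect on the limitation period under the stated rules.
Ishikawa filed on 2005-01-30, after the 2004-10-15 deadline, so the action is time-barred.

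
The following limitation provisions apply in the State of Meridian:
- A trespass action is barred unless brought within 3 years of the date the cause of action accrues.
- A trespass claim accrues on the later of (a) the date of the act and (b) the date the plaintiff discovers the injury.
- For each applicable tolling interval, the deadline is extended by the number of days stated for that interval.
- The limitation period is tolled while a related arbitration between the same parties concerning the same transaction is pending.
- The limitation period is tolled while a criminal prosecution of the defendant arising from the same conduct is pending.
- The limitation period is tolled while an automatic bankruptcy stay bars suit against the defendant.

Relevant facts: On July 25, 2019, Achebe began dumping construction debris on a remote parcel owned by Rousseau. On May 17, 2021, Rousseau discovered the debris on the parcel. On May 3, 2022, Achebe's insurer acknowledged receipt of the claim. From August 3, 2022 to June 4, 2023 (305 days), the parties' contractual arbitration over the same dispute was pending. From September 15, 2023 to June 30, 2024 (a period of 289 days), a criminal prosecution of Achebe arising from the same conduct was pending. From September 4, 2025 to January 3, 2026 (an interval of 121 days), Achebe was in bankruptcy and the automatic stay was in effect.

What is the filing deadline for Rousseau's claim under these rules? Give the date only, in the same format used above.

May 2, 2026

The claim accrued on May 17, 2021 — the later of the July 25, 2019 act and the May 17, 2021 discovery.
The untolled deadline — 3 years after May 17, 2021 — is May 17, 2024.
The pending related arbitration from August 3, 2022 to June 4, 2023 tolled the period for 305 days, extending the deadline to March 18, 2025.
Because the pending criminal prosecution ran from September 15, 2023 to June 30, 2024, the deadline is extended by 289 days to January 1, 2026.
Because the automatic bankruptcy stay ran from September 4, 2025 to January 3, 2026, the deadline is extended by 121 days to May 2, 2026.
Nothing else in the chronology tolls or restarts the period.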